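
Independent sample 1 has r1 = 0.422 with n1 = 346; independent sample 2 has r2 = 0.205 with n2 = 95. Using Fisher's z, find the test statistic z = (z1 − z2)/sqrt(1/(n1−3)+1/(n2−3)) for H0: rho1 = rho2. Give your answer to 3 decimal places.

2.063

Fisher z-transforms: z1 = atanh(0.422) = 0.450123, z2 = atanh(0.205) = 0.207946; difference d = 0.242177
Var(d) = 1/343 + 1/92 = 0.0029155 + 0.0108696 = 0.0137851
z = d/√Var(d) = 0.242177 / √0.0137851 = 0.242177 / 0.117410 = 2.063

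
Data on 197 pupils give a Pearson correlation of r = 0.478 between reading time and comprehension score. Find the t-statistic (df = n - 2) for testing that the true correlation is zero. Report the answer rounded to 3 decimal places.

1 − r² = 1 − 0.228484 = 0.771516;  √(1−r²) = 0.878360
√(n−2) = √195 = 13.964240
t = r·√(n−2)/√(1−r²) = 0.478 · 13.964240 / 0.878360 = 7.599

7.599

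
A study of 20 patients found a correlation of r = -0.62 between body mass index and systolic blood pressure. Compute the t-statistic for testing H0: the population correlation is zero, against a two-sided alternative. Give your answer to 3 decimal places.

-3.353

t = r·√(n−2) / √(1−r²) with r = -0.62, n = 20
  = -0.62·√18 / √(1 − 0.3844)
  = -0.62·4.242641 / 0.784602
  = -2.630437 / 0.784602 = -3.353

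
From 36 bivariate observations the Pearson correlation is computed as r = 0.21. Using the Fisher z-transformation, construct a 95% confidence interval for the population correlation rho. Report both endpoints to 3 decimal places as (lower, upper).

(-0.127, 0.504)

Fisher z: z_r = atanh(r) = ½·ln((1+0.21)/(1−0.21)) = 0.213171
SE(z) = 1/√(n−3) = 1/√33 = 0.174078
95% ⇒ z* = 1.960; margin = 1.960·0.174078 = 0.341193
CI on z-scale: (-0.128022, 0.554364)
Back-transform: tanh(-0.128022) = -0.127327, tanh(0.554364) = 0.503784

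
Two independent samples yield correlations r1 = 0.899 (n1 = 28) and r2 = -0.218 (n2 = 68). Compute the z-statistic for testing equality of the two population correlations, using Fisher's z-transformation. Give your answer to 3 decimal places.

Fisher z-transforms: z1 = atanh(0.899) = 1.466981, z2 = atanh(-0.218) = -0.221555; difference d = 1.688536
Var(d) = 1/25 + 1/65 = 0.0400000 + 0.0153846 = 0.0553846
z = d/√Var(d) = 1.688536 / √0.0553846 = 1.688536 / 0.235339 = 7.175

7.175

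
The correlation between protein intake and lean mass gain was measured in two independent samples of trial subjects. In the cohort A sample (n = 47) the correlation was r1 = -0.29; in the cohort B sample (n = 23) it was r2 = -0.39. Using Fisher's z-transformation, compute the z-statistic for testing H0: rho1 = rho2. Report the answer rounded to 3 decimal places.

Fisher z-transforms: z1 = atanh(-0.29) = -0.298566, z2 = atanh(-0.39) = -0.411800; difference d = 0.113234
Var(d) = 1/44 + 1/20 = 0.0227273 + 0.0500000 = 0.0727273
z = d/√Var(d) = 0.113234 / √0.0727273 = 0.113234 / 0.269680 = 0.420

0.420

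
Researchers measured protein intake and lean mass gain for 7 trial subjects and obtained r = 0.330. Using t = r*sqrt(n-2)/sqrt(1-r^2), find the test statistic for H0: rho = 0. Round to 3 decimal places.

t = r·√(n−2) / √(1−r²) with r = 0.330, n = 7
  = 0.330·√5 / √(1 − 0.108900)
  = 0.330·2.236068 / 0.943981
  = 0.737902 / 0.943981 = 0.782

0.782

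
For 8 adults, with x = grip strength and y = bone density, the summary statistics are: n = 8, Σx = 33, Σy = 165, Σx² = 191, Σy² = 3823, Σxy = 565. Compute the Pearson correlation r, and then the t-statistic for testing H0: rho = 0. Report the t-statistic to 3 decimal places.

S_xy = nΣxy − ΣxΣy = 8·565 − 33·165 = 4520 − 5445 = -925
S_xx = nΣx² − (Σx)² = 8·191 − 33² = 1528 − 1089 = 439
S_yy = nΣy² − (Σy)² = 8·3823 − 165² = 30584 − 27225 = 3359
r = S_xy / √(S_xx·S_yy) = -925 / √(439·3359) = -925 / √1474601 = -925 / 1214.3315 = -0.7617
t = r·√(n−2)/√(1−r²) = -0.7617·√6 / √(1−0.580187) = -1.865776 / 0.647930 = -2.880

-2.880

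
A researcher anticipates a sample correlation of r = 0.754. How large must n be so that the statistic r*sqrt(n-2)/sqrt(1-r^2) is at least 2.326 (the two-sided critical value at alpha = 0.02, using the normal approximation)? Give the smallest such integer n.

7

r√(n−2)/√(1−r²) ≥ 2.326  ⇔  n−2 ≥ (2.326)²·(1−r²)/r²
(1−r²)/r² = (1−0.568516)/0.568516 = 0.7590
n ≥ 2 + 5.410276·0.7590 = 2 + 4.1064 = 6.1064
⌈6.1064⌉ = 7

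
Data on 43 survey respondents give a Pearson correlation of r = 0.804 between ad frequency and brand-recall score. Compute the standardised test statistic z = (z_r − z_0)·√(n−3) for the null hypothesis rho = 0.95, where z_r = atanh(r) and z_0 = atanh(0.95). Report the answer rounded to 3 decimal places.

-4.566

z_r = atanh(0.804) = 1.109824,  z_0 = atanh(0.95) = 1.831781
SE = 1/√(n−3) = 1/√40 = 0.158114
z = (z_r − z_0)/SE = (1.109824 − 1.831781) / 0.158114 = -0.721957 / 0.158114 = -4.566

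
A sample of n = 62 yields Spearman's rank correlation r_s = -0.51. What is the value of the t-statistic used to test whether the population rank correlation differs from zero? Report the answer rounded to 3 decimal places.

1 − r_s² = 1 − 0.2601 = 0.7399;  √(1−r_s²) = 0.860174
√(n−2) = √60 = 7.745967
t = r_s·√(n−2)/√(1−r_s²) = -0.51 · 7.745967 / 0.860174 = -4.593

-4.593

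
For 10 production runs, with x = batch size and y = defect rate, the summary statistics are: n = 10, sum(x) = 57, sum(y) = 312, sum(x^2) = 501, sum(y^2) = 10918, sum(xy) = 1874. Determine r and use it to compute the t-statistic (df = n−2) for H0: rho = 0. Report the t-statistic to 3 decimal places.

Numerator: nΣxy − (Σx)(Σy) = 10·1874 − (57)(312) = 956
Denominator: √[(nΣx²−(Σx)²)(nΣy²−(Σy)²)]
  nΣx²−(Σx)² = 10·501 − 3249 = 1761;  nΣy²−(Σy)² = 10·10918 − 97344 = 11836
  √(1761·11836) = √20843196 = 4565.4349
r = 956 / 4565.4349 = 0.2094
t = r·√(n−2)/√(1−r²) = 0.2094·√8 / √(1−0.043848) = 0.592273 / 0.977830 = 0.606

0.606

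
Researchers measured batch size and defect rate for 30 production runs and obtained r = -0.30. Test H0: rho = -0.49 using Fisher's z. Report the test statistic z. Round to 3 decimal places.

z_r = atanh(-0.30) = -0.309520,  z_0 = atanh(-0.49) = -0.536060
SE = 1/√(n−3) = 1/√27 = 0.192450
z = (z_r − z_0)/SE = (-0.309520 − (-0.536060)) / 0.192450 = 0.226540 / 0.192450 = 1.177

1.177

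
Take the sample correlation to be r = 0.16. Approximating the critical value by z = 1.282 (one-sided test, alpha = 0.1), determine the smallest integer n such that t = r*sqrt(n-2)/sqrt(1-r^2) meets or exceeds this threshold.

65

r√(n−2)/√(1−r²) ≥ 1.282  ⇔  n−2 ≥ (1.282)²·(1−r²)/r²
(1−r²)/r² = (1−0.0256)/0.0256 = 38.0625
n ≥ 2 + 1.643524·38.0625 = 2 + 62.5566 = 64.5566
⌈64.5566⌉ = 65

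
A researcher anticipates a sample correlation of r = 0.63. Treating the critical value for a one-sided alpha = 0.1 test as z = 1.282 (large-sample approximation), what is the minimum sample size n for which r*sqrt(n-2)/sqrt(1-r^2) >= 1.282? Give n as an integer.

5

Need r·√(n−2)/√(1−r²) ≥ 1.282
√(n−2) ≥ 1.282·√(1−0.3969) / 0.63 = 1.282·0.776595 / 0.63 = 1.5803
n−2 ≥ 2.4973  ⇒  n ≥ 4.4973
Smallest integer n = 5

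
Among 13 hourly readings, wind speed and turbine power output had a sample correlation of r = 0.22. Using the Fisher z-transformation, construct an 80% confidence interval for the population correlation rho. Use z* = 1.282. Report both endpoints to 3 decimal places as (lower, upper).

Fisher z: z_r = atanh(r) = ½·ln((1+0.22)/(1−0.22)) = 0.223656
SE(z) = 1/√(n−3) = 1/√10 = 0.316228
80% ⇒ z* = 1.282; margin = 1.282·0.316228 = 0.405404
CI on z-scale: (-0.181748, 0.629060)
Back-transform: tanh(-0.181748) = -0.179773, tanh(0.629060) = 0.557405

(-0.180, 0.557)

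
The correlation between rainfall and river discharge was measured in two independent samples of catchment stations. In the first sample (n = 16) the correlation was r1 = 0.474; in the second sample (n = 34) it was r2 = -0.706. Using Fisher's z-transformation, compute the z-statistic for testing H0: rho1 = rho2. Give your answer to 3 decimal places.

4.220

z1 = atanh(0.474) = 0.515217,  z2 = atanh(-0.706) = -0.879163
SE = √(1/(n1−3) + 1/(n2−3)) = √(1/13 + 1/31) = √(0.0769231 + 0.0322581) = √0.1091812 = 0.330426
z = (z1 − z2)/SE = (0.515217 − (-0.879163)) / 0.330426 = 1.394380 / 0.330426 = 4.220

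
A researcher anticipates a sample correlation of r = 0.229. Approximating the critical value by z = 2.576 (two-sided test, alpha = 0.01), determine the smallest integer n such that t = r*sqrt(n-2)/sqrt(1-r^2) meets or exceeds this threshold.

122

Need r·√(n−2)/√(1−r²) ≥ 2.576
√(n−2) ≥ 2.576·√(1−0.052441) / 0.229 = 2.576·0.973426 / 0.229 = 10.9500
n−2 ≥ 119.9025  ⇒  n ≥ 121.9025
Smallest integer n = 122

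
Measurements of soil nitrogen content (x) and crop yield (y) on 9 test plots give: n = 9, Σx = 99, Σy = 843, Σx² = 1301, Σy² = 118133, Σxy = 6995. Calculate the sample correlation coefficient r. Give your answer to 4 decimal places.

-0.7905

S_xy = nΣxy − ΣxΣy = 9·6995 − 99·843 = 62955 − 83457 = -20502
S_xx = nΣx² − (Σx)² = 9·1301 − 99² = 11709 − 9801 = 1908
S_yy = nΣy² − (Σy)² = 9·118133 − 843² = 1063197 − 710649 = 352548
r = S_xy / √(S_xx·S_yy) = -20502 / √(1908·352548) = -20502 / √672661584 = -20502 / 25935.7202 = -0.7905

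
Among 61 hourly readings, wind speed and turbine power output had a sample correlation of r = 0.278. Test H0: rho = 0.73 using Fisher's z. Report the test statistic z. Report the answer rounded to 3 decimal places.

Fisher z: atanh(0.278) = 0.285513, atanh(0.73) = 0.928727
z = (z_r − z_0)·√(n−3) = (0.285513 − 0.928727)·√58 = -0.643214 · 7.615773 = -4.899

-4.899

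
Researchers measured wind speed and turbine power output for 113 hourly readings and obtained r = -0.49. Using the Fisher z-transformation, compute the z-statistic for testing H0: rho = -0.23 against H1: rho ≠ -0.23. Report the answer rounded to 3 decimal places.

z_r = atanh(-0.49) = -0.536060,  z_0 = atanh(-0.23) = -0.234189
SE = 1/√(n−3) = 1/√110 = 0.095346
z = (z_r − z_0)/SE = (-0.536060 − (-0.234189)) / 0.095346 = -0.301871 / 0.095346 = -3.166

-3.166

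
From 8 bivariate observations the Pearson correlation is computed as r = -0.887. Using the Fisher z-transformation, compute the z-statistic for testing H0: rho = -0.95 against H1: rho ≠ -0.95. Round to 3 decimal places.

0.948

Fisher z: atanh(-0.887) = -1.407678, atanh(-0.95) = -1.831781
z = (z_r − z_0)·√(n−3) = (-1.407678 − (-1.831781))·√5 = 0.424103 · 2.236068 = 0.948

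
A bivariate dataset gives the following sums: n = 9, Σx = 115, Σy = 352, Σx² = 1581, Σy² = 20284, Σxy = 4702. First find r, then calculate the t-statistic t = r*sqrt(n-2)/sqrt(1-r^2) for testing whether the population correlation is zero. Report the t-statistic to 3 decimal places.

0.653

Numerator: nΣxy − (Σx)(Σy) = 9·4702 − (115)(352) = 1838
Denominator: √[(nΣx²−(Σx)²)(nΣy²−(Σy)²)]
  nΣx²−(Σx)² = 9·1581 − 13225 = 1004;  nΣy²−(Σy)² = 9·20284 − 123904 = 58652
  √(1004·58652) = √58886608 = 7673.7610
r = 1838 / 7673.7610 = 0.2395
t = r·√(n−2)/√(1−r²) = 0.2395·√7 / √(1−0.057360) = 0.633657 / 0.970896 = 0.653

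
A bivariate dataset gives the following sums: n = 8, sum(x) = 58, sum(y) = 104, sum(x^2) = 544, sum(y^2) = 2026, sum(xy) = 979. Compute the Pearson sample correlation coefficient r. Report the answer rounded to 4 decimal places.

0.7799

Numerator: nΣxy − (Σx)(Σy) = 8·979 − (58)(104) = 1800
Denominator: √[(nΣx²−(Σx)²)(nΣy²−(Σy)²)]
  nΣx²−(Σx)² = 8·544 − 3364 = 988;  nΣy²−(Σy)² = 8·2026 − 10816 = 5392
  √(988·5392) = √5327296 = 2308.0936
r = 1800 / 2308.0936 = 0.7799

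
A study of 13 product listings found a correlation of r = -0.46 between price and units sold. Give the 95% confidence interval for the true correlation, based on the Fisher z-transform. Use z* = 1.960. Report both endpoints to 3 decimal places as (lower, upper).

z_r = atanh(-0.46) = -0.497311;  SE = 1/√(n−3) = 1/√10 = 0.316228
z-limits: -0.497311 ± 1.960·0.316228 = -0.497311 ± 0.619807 = [-1.117118, 0.122496]
ρ-limits: (tanh -1.117118, tanh 0.122496) = (-0.807, 0.122)

(-0.807, 0.122)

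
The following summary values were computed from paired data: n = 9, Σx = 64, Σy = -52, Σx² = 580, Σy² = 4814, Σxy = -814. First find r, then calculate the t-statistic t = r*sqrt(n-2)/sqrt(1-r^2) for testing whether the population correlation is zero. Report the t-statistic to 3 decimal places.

-1.942

Numerator: nΣxy − (Σx)(Σy) = 9·(-814) − (64)(-52) = -3998
Denominator: √[(nΣx²−(Σx)²)(nΣy²−(Σy)²)]
  nΣx²−(Σx)² = 9·580 − 4096 = 1124;  nΣy²−(Σy)² = 9·4814 − 2704 = 40622
  √(1124·40622) = √45659128 = 6757.1538
r = -3998 / 6757.1538 = -0.5917
t = r·√(n−2)/√(1−r²) = -0.5917·√7 / √(1−0.350109) = -1.565491 / 0.806158 = -1.942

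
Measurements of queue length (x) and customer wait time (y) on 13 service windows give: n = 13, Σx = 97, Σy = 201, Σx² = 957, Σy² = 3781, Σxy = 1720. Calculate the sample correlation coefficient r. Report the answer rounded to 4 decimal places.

0.5558

Numerator: nΣxy − (Σx)(Σy) = 13·1720 − (97)(201) = 2863
Denominator: √[(nΣx²−(Σx)²)(nΣy²−(Σy)²)]
  nΣx²−(Σx)² = 13·957 − 9409 = 3032;  nΣy²−(Σy)² = 13·3781 − 40401 = 8752
  √(3032·8752) = √26536064 = 5151.3167
r = 2863 / 5151.3167 = 0.5558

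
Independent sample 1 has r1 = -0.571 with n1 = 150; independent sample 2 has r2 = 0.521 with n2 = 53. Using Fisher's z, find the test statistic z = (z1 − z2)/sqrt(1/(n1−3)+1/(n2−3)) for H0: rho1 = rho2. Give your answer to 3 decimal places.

-7.493

z1 = atanh(-0.571) = -0.649005,  z2 = atanh(0.521) = 0.577711
SE = √(1/(n1−3) + 1/(n2−3)) = √(1/147 + 1/50) = √(0.0068027 + 0.0200000) = √0.0268027 = 0.163715
z = (z1 − z2)/SE = (-0.649005 − 0.577711) / 0.163715 = -1.226716 / 0.163715 = -7.493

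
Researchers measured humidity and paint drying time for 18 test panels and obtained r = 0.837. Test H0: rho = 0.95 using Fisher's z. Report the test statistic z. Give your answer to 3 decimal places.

z_r = atanh(0.837) = 1.211069,  z_0 = atanh(0.95) = 1.831781
SE = 1/√(n−3) = 1/√15 = 0.258199
z = (z_r − z_0)/SE = (1.211069 − 1.831781) / 0.258199 = -0.620712 / 0.258199 = -2.404

-2.404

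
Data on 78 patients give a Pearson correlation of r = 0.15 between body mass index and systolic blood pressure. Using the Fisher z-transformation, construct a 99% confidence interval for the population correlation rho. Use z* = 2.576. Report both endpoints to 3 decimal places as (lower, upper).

(-0.145, 0.421)

z_r = atanh(0.15) = 0.151140;  SE = 1/√(n−3) = 1/√75 = 0.115470
z-limits: 0.151140 ± 2.576·0.115470 = 0.151140 ± 0.297451 = [-0.146311, 0.448591]
ρ-limits: (tanh -0.146311, tanh 0.448591) = (-0.145, 0.421)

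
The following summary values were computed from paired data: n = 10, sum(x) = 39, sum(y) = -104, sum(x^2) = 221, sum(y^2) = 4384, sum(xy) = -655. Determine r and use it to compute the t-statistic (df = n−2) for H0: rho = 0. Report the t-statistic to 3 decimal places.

S_xy = nΣxy − ΣxΣy = 10·(-655) − 39·(-104) = -6550 − (-4056) = -2494
S_xx = nΣx² − (Σx)² = 10·221 − 39² = 2210 − 1521 = 689
S_yy = nΣy² − (Σy)² = 10·4384 − (-104)² = 43840 − 10816 = 33024
r = S_xy / √(S_xx·S_yy) = -2494 / √(689·33024) = -2494 / √22753536 = -2494 / 4770.0667 = -0.5228
t = r·√(n−2)/√(1−r²) = -0.5228·√8 / √(1−0.273320) = -1.478702 / 0.852455 = -1.735

-1.735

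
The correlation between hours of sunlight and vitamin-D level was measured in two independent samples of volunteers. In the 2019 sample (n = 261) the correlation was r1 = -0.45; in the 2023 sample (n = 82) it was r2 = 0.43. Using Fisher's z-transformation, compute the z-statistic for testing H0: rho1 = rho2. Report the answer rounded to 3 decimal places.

-7.346

z1 = atanh(-0.45) = -0.484700,  z2 = atanh(0.43) = 0.459897
SE = √(1/(n1−3) + 1/(n2−3)) = √(1/258 + 1/79) = √(0.0038760 + 0.0126582) = √0.0165342 = 0.128585
z = (z1 − z2)/SE = (-0.484700 − 0.459897) / 0.128585 = -0.944597 / 0.128585 = -7.346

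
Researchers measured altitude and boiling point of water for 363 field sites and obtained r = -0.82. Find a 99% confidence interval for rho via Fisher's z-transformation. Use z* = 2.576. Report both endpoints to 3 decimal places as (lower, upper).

Fisher z: z_r = atanh(r) = ½·ln((1+(-0.82))/(1−(-0.82))) = -1.156817
SE(z) = 1/√(n−3) = 1/√360 = 0.052705
99% ⇒ z* = 2.576; margin = 2.576·0.052705 = 0.135768
CI on z-scale: (-1.292585, -1.021049)
Back-transform: tanh(-1.292585) = -0.859802, tanh(-1.021049) = -0.770293

(-0.860, -0.770)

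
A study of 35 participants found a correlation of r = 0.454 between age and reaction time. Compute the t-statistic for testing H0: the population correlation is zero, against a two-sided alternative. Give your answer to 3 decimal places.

1 − r² = 1 − 0.206116 = 0.793884;  √(1−r²) = 0.891002
√(n−2) = √33 = 5.744563
t = r·√(n−2)/√(1−r²) = 0.454 · 5.744563 / 0.891002 = 2.927

2.927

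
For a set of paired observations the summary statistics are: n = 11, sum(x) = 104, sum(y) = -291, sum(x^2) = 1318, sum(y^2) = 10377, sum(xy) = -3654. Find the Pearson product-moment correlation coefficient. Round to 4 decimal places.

S_xy = nΣxy − ΣxΣy = 11·(-3654) − 104·(-291) = -40194 − (-30264) = -9930
S_xx = nΣx² − (Σx)² = 11·1318 − 104² = 14498 − 10816 = 3682
S_yy = nΣy² − (Σy)² = 11·10377 − (-291)² = 114147 − 84681 = 29466
r = S_xy / √(S_xx·S_yy) = -9930 / √(3682·29466) = -9930 / √108493812 = -9930 / 10416.0363 = -0.9533

-0.9533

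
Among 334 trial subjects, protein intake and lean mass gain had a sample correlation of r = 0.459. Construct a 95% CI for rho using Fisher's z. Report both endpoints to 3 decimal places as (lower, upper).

Fisher z: z_r = atanh(r) = ½·ln((1+0.459)/(1−0.459)) = 0.496044
SE(z) = 1/√(n−3) = 1/√331 = 0.054965
95% ⇒ z* = 1.960; margin = 1.960·0.054965 = 0.107731
CI on z-scale: (0.388313, 0.603775)
Back-transform: tanh(0.388313) = 0.369905, tanh(0.603775) = 0.539730

(0.370, 0.540)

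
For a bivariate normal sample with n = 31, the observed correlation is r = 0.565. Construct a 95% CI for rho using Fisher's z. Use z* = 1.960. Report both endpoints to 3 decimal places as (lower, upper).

(0.263, 0.766)

z_r = atanh(0.565) = 0.640148;  SE = 1/√(n−3) = 1/√28 = 0.188982
z-limits: 0.640148 ± 1.960·0.188982 = 0.640148 ± 0.370405 = [0.269743, 1.010553]
ρ-limits: (tanh 0.269743, tanh 1.010553) = (0.263, 0.766)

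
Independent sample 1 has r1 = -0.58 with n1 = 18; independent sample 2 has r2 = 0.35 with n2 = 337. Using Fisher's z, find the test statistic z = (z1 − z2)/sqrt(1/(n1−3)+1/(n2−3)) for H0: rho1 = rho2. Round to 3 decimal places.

Fisher z-transforms: z1 = atanh(-0.58) = -0.662463, z2 = atanh(0.35) = 0.365444; difference d = -1.027907
Var(d) = 1/15 + 1/334 = 0.0666667 + 0.0029940 = 0.0696607
z = d/√Var(d) = -1.027907 / √0.0696607 = -1.027907 / 0.263933 = -3.895

-3.895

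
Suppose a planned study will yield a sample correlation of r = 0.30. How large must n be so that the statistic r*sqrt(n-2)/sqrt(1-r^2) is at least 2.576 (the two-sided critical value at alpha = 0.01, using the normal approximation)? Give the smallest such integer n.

Need r·√(n−2)/√(1−r²) ≥ 2.576
√(n−2) ≥ 2.576·√(1−0.0900) / 0.30 = 2.576·0.953939 / 0.30 = 8.1912
n−2 ≥ 67.0958  ⇒  n ≥ 69.0958
Smallest integer n = 70

70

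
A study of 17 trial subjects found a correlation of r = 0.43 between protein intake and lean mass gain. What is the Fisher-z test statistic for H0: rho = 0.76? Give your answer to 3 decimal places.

z_r = atanh(0.43) = 0.459897,  z_0 = atanh(0.76) = 0.996215
SE = 1/√(n−3) = 1/√14 = 0.267261
z = (z_r − z_0)/SE = (0.459897 − 0.996215) / 0.267261 = -0.536318 / 0.267261 = -2.007

-2.007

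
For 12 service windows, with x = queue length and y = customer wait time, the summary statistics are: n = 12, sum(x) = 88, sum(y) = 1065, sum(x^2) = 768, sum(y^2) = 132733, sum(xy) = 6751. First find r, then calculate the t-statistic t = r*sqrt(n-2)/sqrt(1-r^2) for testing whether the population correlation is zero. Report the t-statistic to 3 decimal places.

S_xy = nΣxy − ΣxΣy = 12·6751 − 88·1065 = 81012 − 93720 = -12708
S_xx = nΣx² − (Σx)² = 12·768 − 88² = 9216 − 7744 = 1472
S_yy = nΣy² − (Σy)² = 12·132733 − 1065² = 1592796 − 1134225 = 458571
r = S_xy / √(S_xx·S_yy) = -12708 / √(1472·458571) = -12708 / √675016512 = -12708 / 25981.0799 = -0.4891
t = r·√(n−2)/√(1−r²) = -0.4891·√10 / √(1−0.239219) = -1.546670 / 0.872228 = -1.773

-1.773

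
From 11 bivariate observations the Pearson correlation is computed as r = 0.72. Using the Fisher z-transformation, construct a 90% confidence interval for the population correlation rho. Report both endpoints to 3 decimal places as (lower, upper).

(0.315, 0.903)

z_r = atanh(0.72) = 0.907645;  SE = 1/√(n−3) = 1/√8 = 0.353553
z-limits: 0.907645 ± 1.645·0.353553 = 0.907645 ± 0.581595 = [0.326050, 1.489240]
ρ-limits: (tanh 0.326050, tanh 1.489240) = (0.315, 0.903)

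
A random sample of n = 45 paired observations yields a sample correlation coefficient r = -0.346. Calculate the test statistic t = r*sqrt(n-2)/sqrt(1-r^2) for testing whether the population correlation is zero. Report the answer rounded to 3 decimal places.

-2.418

1 − r² = 1 − 0.119716 = 0.880284;  √(1−r²) = 0.938235
√(n−2) = √43 = 6.557439
t = r·√(n−2)/√(1−r²) = -0.346 · 6.557439 / 0.938235 = -2.418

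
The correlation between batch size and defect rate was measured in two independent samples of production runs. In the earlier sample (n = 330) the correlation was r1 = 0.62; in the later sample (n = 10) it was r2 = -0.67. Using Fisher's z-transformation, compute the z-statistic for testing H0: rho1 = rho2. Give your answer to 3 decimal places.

4.020

Fisher z-transforms: z1 = atanh(0.62) = 0.725005, z2 = atanh(-0.67) = -0.810743; difference d = 1.535748
Var(d) = 1/327 + 1/7 = 0.0030581 + 0.1428571 = 0.1459152
z = d/√Var(d) = 1.535748 / √0.1459152 = 1.535748 / 0.381988 = 4.020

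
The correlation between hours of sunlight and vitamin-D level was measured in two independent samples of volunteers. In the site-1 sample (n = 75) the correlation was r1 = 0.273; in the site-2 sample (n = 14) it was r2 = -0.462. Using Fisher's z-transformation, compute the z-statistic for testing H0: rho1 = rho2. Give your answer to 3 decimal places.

Fisher z-transforms: z1 = atanh(0.273) = 0.280103, z2 = atanh(-0.462) = -0.499851; difference d = 0.779954
Var(d) = 1/72 + 1/11 = 0.0138889 + 0.0909091 = 0.1047980
z = d/√Var(d) = 0.779954 / √0.1047980 = 0.779954 / 0.323725 = 2.409

2.409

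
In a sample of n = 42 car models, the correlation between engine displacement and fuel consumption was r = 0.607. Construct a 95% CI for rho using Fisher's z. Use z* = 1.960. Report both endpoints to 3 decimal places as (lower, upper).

z_r = atanh(0.607) = 0.704157;  SE = 1/√(n−3) = 1/√39 = 0.160128
z-limits: 0.704157 ± 1.960·0.160128 = 0.704157 ± 0.313851 = [0.390306, 1.018008]
ρ-limits: (tanh 0.390306, tanh 1.018008) = (0.372, 0.769)

(0.372, 0.769)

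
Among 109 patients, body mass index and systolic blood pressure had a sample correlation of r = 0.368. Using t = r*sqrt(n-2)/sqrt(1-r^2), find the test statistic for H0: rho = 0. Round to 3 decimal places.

4.094

1 − r² = 1 − 0.135424 = 0.864576;  √(1−r²) = 0.929826
√(n−2) = √107 = 10.344080
t = r·√(n−2)/√(1−r²) = 0.368 · 10.344080 / 0.929826 = 4.094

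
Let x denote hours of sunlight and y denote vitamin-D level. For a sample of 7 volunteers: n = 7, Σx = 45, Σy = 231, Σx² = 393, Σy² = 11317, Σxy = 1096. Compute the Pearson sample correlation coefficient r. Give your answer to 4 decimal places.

-0.6285

Numerator: nΣxy − (Σx)(Σy) = 7·1096 − (45)(231) = -2723
Denominator: √[(nΣx²−(Σx)²)(nΣy²−(Σy)²)]
  nΣx²−(Σx)² = 7·393 − 2025 = 726;  nΣy²−(Σy)² = 7·11317 − 53361 = 25858
  √(726·25858) = √18772908 = 4332.7714
r = -2723 / 4332.7714 = -0.6285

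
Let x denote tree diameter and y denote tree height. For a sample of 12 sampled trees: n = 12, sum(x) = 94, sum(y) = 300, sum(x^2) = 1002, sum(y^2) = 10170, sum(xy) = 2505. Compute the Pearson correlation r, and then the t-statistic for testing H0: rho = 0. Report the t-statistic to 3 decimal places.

0.592

Numerator: nΣxy − (Σx)(Σy) = 12·2505 − (94)(300) = 1860
Denominator: √[(nΣx²−(Σx)²)(nΣy²−(Σy)²)]
  nΣx²−(Σx)² = 12·1002 − 8836 = 3188;  nΣy²−(Σy)² = 12·10170 − 90000 = 32040
  √(3188·32040) = √102143520 = 10106.6077
r = 1860 / 10106.6077 = 0.1840
t = r·√(n−2)/√(1−r²) = 0.1840·√10 / √(1−0.033856) = 0.581859 / 0.982926 = 0.592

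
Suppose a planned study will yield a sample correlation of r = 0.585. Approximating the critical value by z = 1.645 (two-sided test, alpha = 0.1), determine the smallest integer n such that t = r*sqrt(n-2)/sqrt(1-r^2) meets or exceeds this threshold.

8

Need r·√(n−2)/√(1−r²) ≥ 1.645
√(n−2) ≥ 1.645·√(1−0.342225) / 0.585 = 1.645·0.811033 / 0.585 = 2.2806
n−2 ≥ 5.2011  ⇒  n ≥ 7.2011
Smallest integer n = 8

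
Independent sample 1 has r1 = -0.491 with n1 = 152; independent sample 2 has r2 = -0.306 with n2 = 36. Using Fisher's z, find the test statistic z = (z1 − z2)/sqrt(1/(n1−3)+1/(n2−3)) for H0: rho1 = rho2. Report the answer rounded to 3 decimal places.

-1.150

z1 = atanh(-0.491) = -0.537377,  z2 = atanh(-0.306) = -0.316126
SE = √(1/(n1−3) + 1/(n2−3)) = √(1/149 + 1/33) = √(0.0067114 + 0.0303030) = √0.0370144 = 0.192391
z = (z1 − z2)/SE = (-0.537377 − (-0.316126)) / 0.192391 = -0.221251 / 0.192391 = -1.150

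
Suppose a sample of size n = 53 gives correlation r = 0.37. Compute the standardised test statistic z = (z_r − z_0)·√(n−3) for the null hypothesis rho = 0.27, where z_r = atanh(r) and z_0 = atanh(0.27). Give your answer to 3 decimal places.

Fisher z: atanh(0.37) = 0.388423, atanh(0.27) = 0.276864
z = (z_r − z_0)·√(n−3) = (0.388423 − 0.276864)·√50 = 0.111559 · 7.071068 = 0.789

0.789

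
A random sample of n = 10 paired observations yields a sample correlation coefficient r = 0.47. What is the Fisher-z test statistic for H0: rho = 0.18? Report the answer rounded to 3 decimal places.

0.868

Fisher z: atanh(0.47) = 0.510070, atanh(0.18) = 0.181983
z = (z_r − z_0)·√(n−3) = (0.510070 − 0.181983)·√7 = 0.328087 · 2.645751 = 0.868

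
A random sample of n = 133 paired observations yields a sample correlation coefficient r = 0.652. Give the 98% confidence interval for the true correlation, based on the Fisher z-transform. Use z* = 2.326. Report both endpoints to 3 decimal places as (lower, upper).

(0.519, 0.754)

z_r = atanh(0.652) = 0.778770;  SE = 1/√(n−3) = 1/√130 = 0.087706
z-limits: 0.778770 ± 2.326·0.087706 = 0.778770 ± 0.204004 = [0.574766, 0.982774]
ρ-limits: (tanh 0.574766, tanh 0.982774) = (0.519, 0.754)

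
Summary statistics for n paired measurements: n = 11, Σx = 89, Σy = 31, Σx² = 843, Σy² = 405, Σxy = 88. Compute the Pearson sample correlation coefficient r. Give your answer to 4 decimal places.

Numerator: nΣxy − (Σx)(Σy) = 11·88 − (89)(31) = -1791
Denominator: √[(nΣx²−(Σx)²)(nΣy²−(Σy)²)]
  nΣx²−(Σx)² = 11·843 − 7921 = 1352;  nΣy²−(Σy)² = 11·405 − 961 = 3494
  √(1352·3494) = √4723888 = 2173.4507
r = -1791 / 2173.4507 = -0.8240

-0.8240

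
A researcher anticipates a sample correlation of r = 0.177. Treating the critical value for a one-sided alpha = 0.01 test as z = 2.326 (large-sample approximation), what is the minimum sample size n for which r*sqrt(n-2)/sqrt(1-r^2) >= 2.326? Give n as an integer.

Need r·√(n−2)/√(1−r²) ≥ 2.326
√(n−2) ≥ 2.326·√(1−0.031329) / 0.177 = 2.326·0.984211 / 0.177 = 12.9338
n−2 ≥ 167.2832  ⇒  n ≥ 169.2832
Smallest integer n = 170

170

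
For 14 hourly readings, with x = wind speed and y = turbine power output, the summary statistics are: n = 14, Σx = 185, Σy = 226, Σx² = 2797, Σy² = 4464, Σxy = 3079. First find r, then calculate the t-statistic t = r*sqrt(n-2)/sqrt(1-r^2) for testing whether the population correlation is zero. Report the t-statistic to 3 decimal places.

S_xy = nΣxy − ΣxΣy = 14·3079 − 185·226 = 43106 − 41810 = 1296
S_xx = nΣx² − (Σx)² = 14·2797 − 185² = 39158 − 34225 = 4933
S_yy = nΣy² − (Σy)² = 14·4464 − 226² = 62496 − 51076 = 11420
r = S_xy / √(S_xx·S_yy) = 1296 / √(4933·11420) = 1296 / √56334860 = 1296 / 7505.6552 = 0.1727
t = r·√(n−2)/√(1−r²) = 0.1727·√12 / √(1−0.029825) = 0.598250 / 0.984975 = 0.607

0.607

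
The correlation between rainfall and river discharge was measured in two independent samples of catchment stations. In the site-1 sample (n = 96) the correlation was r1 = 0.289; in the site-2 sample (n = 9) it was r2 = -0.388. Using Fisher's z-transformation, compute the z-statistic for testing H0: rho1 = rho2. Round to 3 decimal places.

1.678

z1 = atanh(0.289) = 0.297475,  z2 = atanh(-0.388) = -0.409443
SE = √(1/(n1−3) + 1/(n2−3)) = √(1/93 + 1/6) = √(0.0107527 + 0.1666667) = √0.1774194 = 0.421212
z = (z1 − z2)/SE = (0.297475 − (-0.409443)) / 0.421212 = 0.706918 / 0.421212 = 1.678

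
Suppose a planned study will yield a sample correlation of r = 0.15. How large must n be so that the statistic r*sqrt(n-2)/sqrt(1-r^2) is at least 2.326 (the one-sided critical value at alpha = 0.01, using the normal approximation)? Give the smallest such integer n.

Need r·√(n−2)/√(1−r²) ≥ 2.326
√(n−2) ≥ 2.326·√(1−0.0225) / 0.15 = 2.326·0.988686 / 0.15 = 15.3312
n−2 ≥ 235.0457  ⇒  n ≥ 237.0457
Smallest integer n = 238

238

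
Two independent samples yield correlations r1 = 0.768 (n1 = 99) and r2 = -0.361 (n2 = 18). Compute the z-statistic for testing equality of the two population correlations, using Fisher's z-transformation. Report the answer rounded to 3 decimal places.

5.019

z1 = atanh(0.768) = 1.015433,  z2 = atanh(-0.361) = -0.378035
SE = √(1/(n1−3) + 1/(n2−3)) = √(1/96 + 1/15) = √(0.0104167 + 0.0666667) = √0.0770834 = 0.277639
z = (z1 − z2)/SE = (1.015433 − (-0.378035)) / 0.277639 = 1.393468 / 0.277639 = 5.019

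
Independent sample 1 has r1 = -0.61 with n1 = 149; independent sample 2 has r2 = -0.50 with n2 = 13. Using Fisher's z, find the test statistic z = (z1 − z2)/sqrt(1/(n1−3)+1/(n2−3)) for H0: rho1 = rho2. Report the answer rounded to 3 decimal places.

-0.488

z1 = atanh(-0.61) = -0.708921,  z2 = atanh(-0.50) = -0.549306
SE = √(1/(n1−3) + 1/(n2−3)) = √(1/146 + 1/10) = √(0.0068493 + 0.1000000) = √0.1068493 = 0.326878
z = (z1 − z2)/SE = (-0.708921 − (-0.549306)) / 0.326878 = -0.159615 / 0.326878 = -0.488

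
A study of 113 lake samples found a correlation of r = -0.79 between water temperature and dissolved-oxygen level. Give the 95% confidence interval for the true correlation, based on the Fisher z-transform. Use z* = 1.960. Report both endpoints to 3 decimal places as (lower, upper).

Fisher z: z_r = atanh(r) = ½·ln((1+(-0.79))/(1−(-0.79))) = -1.071432
SE(z) = 1/√(n−3) = 1/√110 = 0.095346
95% ⇒ z* = 1.960; margin = 1.960·0.095346 = 0.186878
CI on z-scale: (-1.258310, -0.884554)
Back-transform: tanh(-1.258310) = -0.850598, tanh(-0.884554) = -0.708693

(-0.851, -0.709)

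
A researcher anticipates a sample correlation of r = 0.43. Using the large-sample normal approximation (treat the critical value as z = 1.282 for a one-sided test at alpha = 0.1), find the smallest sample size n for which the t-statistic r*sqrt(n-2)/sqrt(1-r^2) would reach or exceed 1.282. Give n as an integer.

10

r√(n−2)/√(1−r²) ≥ 1.282  ⇔  n−2 ≥ (1.282)²·(1−r²)/r²
(1−r²)/r² = (1−0.1849)/0.1849 = 4.4083
n ≥ 2 + 1.643524·4.4083 = 2 + 7.2451 = 9.2451
⌈9.2451⌉ = 10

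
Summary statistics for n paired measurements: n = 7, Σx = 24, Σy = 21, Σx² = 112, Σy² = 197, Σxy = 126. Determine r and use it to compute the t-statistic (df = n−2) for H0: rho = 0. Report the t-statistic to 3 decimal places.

3.699

S_xy = nΣxy − ΣxΣy = 7·126 − 24·21 = 882 − 504 = 378
S_xx = nΣx² − (Σx)² = 7·112 − 24² = 784 − 576 = 208
S_yy = nΣy² − (Σy)² = 7·197 − 21² = 1379 − 441 = 938
r = S_xy / √(S_xx·S_yy) = 378 / √(208·938) = 378 / √195104 = 378 / 441.7058 = 0.8558
t = r·√(n−2)/√(1−r²) = 0.8558·√5 / √(1−0.732394) = 1.913627 / 0.517306 = 3.699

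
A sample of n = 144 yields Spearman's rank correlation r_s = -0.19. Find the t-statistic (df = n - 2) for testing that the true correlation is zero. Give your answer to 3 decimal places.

t = r_s·√(n−2) / √(1−r_s²) with r_s = -0.19, n = 144
  = -0.19·√142 / √(1 − 0.0361)
  = -0.19·11.916375 / 0.981784
  = -2.264111 / 0.981784 = -2.306

-2.306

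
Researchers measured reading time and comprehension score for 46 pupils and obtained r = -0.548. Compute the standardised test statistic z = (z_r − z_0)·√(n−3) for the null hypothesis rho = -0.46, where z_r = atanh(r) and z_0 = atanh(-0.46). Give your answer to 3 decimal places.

Fisher z: atanh(-0.548) = -0.615518, atanh(-0.46) = -0.497311
z = (z_r − z_0)·√(n−3) = (-0.615518 − (-0.497311))·√43 = -0.118207 · 6.557439 = -0.775

-0.775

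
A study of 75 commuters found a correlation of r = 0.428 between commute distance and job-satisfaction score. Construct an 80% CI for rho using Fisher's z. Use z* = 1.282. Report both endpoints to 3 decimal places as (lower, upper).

(0.297, 0.543)

Fisher z: z_r = atanh(r) = ½·ln((1+0.428)/(1−0.428)) = 0.457446
SE(z) = 1/√(n−3) = 1/√72 = 0.117851
80% ⇒ z* = 1.282; margin = 1.282·0.117851 = 0.151085
CI on z-scale: (0.306361, 0.608531)
Back-transform: tanh(0.306361) = 0.297123, tanh(0.608531) = 0.543092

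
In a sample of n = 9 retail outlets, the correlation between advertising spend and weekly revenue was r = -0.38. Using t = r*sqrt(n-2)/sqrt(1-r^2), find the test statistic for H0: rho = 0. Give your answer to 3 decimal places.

t = r·√(n−2) / √(1−r²) with r = -0.38, n = 9
  = -0.38·√7 / √(1 − 0.1444)
  = -0.38·2.645751 / 0.924986
  = -1.005385 / 0.924986 = -1.087

-1.087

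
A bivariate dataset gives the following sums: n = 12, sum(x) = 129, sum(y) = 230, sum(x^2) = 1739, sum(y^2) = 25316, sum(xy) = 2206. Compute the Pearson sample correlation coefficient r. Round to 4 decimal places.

-0.0982

S_xy = nΣxy − ΣxΣy = 12·2206 − 129·230 = 26472 − 29670 = -3198
S_xx = nΣx² − (Σx)² = 12·1739 − 129² = 20868 − 16641 = 4227
S_yy = nΣy² − (Σy)² = 12·25316 − 230² = 303792 − 52900 = 250892
r = S_xy / √(S_xx·S_yy) = -3198 / √(4227·250892) = -3198 / √1060520484 = -3198 / 32565.6335 = -0.0982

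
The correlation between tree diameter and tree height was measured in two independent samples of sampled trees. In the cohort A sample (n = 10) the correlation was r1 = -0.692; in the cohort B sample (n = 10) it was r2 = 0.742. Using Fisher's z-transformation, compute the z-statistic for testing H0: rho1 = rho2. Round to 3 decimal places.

z1 = atanh(-0.692) = -0.851783,  z2 = atanh(0.742) = 0.954915
SE = √(1/(n1−3) + 1/(n2−3)) = √(1/7 + 1/7) = √(0.1428571 + 0.1428571) = √0.2857142 = 0.534522
z = (z1 − z2)/SE = (-0.851783 − 0.954915) / 0.534522 = -1.806698 / 0.534522 = -3.380

-3.380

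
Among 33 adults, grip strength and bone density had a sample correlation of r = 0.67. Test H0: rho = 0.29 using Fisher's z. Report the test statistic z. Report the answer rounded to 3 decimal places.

2.805

z_r = atanh(0.67) = 0.810743,  z_0 = atanh(0.29) = 0.298566
SE = 1/√(n−3) = 1/√30 = 0.182574
z = (z_r − z_0)/SE = (0.810743 − 0.298566) / 0.182574 = 0.512177 / 0.182574 = 2.805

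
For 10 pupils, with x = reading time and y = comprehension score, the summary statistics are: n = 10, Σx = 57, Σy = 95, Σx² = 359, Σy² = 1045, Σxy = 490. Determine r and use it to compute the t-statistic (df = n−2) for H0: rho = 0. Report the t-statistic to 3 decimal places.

-3.101

Numerator: nΣxy − (Σx)(Σy) = 10·490 − (57)(95) = -515
Denominator: √[(nΣx²−(Σx)²)(nΣy²−(Σy)²)]
  nΣx²−(Σx)² = 10·359 − 3249 = 341;  nΣy²−(Σy)² = 10·1045 − 9025 = 1425
  √(341·1425) = √485925 = 697.0832
r = -515 / 697.0832 = -0.7388
t = r·√(n−2)/√(1−r²) = -0.7388·√8 / √(1−0.545825) = -2.089642 / 0.673925 = -3.101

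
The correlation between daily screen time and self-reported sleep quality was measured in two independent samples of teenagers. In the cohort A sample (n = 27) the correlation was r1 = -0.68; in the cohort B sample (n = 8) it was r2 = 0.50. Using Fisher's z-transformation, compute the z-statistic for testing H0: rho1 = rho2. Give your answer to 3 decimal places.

Fisher z-transforms: z1 = atanh(-0.68) = -0.829114, z2 = atanh(0.50) = 0.549306; difference d = -1.378420
Var(d) = 1/24 + 1/5 = 0.0416667 + 0.2000000 = 0.2416667
z = d/√Var(d) = -1.378420 / √0.2416667 = -1.378420 / 0.491596 = -2.804

-2.804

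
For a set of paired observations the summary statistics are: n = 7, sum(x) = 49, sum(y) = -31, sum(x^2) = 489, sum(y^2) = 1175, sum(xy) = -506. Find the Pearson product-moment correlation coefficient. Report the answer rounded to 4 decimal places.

-0.7425

Numerator: nΣxy − (Σx)(Σy) = 7·(-506) − (49)(-31) = -2023
Denominator: √[(nΣx²−(Σx)²)(nΣy²−(Σy)²)]
  nΣx²−(Σx)² = 7·489 − 2401 = 1022;  nΣy²−(Σy)² = 7·1175 − 961 = 7264
  √(1022·7264) = √7423808 = 2724.6666
r = -2023 / 2724.6666 = -0.7425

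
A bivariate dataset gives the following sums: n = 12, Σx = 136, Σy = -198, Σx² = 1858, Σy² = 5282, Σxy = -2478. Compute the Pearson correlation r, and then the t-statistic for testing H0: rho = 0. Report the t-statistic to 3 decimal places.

Numerator: nΣxy − (Σx)(Σy) = 12·(-2478) − (136)(-198) = -2808
Denominator: √[(nΣx²−(Σx)²)(nΣy²−(Σy)²)]
  nΣx²−(Σx)² = 12·1858 − 18496 = 3800;  nΣy²−(Σy)² = 12·5282 − 39204 = 24180
  √(3800·24180) = √91884000 = 9585.6142
r = -2808 / 9585.6142 = -0.2929
t = r·√(n−2)/√(1−r²) = -0.2929·√10 / √(1−0.085790) = -0.926231 / 0.956143 = -0.969

-0.969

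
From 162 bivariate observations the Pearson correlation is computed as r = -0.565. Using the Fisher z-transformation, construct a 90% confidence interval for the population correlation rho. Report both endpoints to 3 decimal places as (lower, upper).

(-0.647, -0.470)

z_r = atanh(-0.565) = -0.640148;  SE = 1/√(n−3) = 1/√159 = 0.079305
z-limits: -0.640148 ± 1.645·0.079305 = -0.640148 ± 0.130457 = [-0.770605, -0.509691]
ρ-limits: (tanh -0.770605, tanh -0.509691) = (-0.647, -0.470)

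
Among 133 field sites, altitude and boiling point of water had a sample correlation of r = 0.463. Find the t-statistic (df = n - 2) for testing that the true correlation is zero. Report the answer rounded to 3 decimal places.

5.979

1 − r² = 1 − 0.214369 = 0.785631;  √(1−r²) = 0.886358
√(n−2) = √131 = 11.445523
t = r·√(n−2)/√(1−r²) = 0.463 · 11.445523 / 0.886358 = 5.979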